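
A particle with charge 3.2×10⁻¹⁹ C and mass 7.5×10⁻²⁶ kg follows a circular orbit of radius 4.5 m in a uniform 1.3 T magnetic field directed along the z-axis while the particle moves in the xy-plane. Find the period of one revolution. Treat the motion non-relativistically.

T ≈ 1.1×10⁻⁶ s

The cyclotron period depends only on m, q, B: T = 2πm/(|q|B).
T = 2π(7.5×10⁻²⁶)/((3.2×10⁻¹⁹)(1.3)) ≈ 1.1×10⁻⁶ s.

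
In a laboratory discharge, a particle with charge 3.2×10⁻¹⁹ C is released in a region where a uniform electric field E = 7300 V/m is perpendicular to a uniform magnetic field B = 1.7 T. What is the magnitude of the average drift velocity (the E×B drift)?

v_d ≈ 4300 m/s

The steady drift has the magnetic force balancing the electric force, so v_d = E/B.
v_d = 7300/1.7 = 4300 m/s.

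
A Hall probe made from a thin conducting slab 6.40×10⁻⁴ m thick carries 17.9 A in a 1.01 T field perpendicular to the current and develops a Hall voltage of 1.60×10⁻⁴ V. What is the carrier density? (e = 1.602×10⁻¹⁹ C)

n ≈ 1.10×10²⁷ m⁻³

From V_H = IB/(n e t), n = IB/(V_H e t).
n = (17.9)(1.01)/((1.60×10⁻⁴)(1.602×10⁻¹⁹)(6.40×10⁻⁴)) ≈ 1.10×10²⁷ m⁻³.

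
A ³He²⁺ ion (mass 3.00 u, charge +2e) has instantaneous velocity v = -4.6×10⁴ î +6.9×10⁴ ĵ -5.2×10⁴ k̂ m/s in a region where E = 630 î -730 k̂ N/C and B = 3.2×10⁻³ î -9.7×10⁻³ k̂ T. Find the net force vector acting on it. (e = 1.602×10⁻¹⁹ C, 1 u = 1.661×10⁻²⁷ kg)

F ≈ (-1.26×10⁻¹⁷, -1.96×10⁻¹⁶, -3.05×10⁻¹⁶) N

v×B = (-669, -613, -221) N/C.
E + v×B = (-39.3, -613, -951) N/C.
F = q(E + v×B) = (3.204×10⁻¹⁹ C)·(-39.3, -613, -951) = (-1.26×10⁻¹⁷, -1.96×10⁻¹⁶, -3.05×10⁻¹⁶) N.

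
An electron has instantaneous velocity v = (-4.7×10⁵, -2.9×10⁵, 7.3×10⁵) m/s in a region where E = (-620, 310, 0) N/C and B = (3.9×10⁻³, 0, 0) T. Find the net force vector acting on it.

v×B = (0, 2850, 1130) N/C.
E + v×B = (-620, 3160, 1130) N/C.
F = q(E + v×B) = (−1.602×10⁻¹⁹ C)·(-620, 3160, 1130) = (9.93×10⁻¹⁷, -5.06×10⁻¹⁶, -1.81×10⁻¹⁶) N.

F ≈ (9.93×10⁻¹⁷, -5.06×10⁻¹⁶, -1.81×10⁻¹⁶) N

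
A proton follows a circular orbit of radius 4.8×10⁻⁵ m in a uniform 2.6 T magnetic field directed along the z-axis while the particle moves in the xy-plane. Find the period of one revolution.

The cyclotron period depends only on m, q, B: T = 2πm/(|q|B).
T = 2π(1.673×10⁻²⁷)/((1.602×10⁻¹⁹)(2.6)) ≈ 2.5×10⁻⁸ s.

T ≈ 2.5×10⁻⁸ s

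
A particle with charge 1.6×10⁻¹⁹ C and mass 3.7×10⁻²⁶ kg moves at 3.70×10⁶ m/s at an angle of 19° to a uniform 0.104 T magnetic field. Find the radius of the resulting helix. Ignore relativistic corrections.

v⊥ = v sinθ = 3.70×10⁶·sin19° ≈ 1.205×10⁶ m/s.
r = m v⊥/(|q|B) = (3.7×10⁻²⁶)(1.205×10⁶)/((1.6×10⁻¹⁹)(0.104)) ≈ 2.68 m.

r ≈ 2.68 m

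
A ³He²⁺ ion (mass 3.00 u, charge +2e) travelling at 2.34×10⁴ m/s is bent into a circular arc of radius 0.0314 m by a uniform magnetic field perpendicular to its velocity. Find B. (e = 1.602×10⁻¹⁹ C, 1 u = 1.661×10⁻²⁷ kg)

From |q|vB = mv²/r, B = mv/(|q|r).
B = (4.983×10⁻²⁷)(2.34×10⁴)/((3.204×10⁻¹⁹)(0.0314)) ≈ 0.0116 T.

B ≈ 0.0116 T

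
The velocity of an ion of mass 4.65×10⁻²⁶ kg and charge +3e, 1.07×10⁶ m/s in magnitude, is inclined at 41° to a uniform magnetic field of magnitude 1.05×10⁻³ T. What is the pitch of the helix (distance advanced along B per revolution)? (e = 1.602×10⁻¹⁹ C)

v∥ = v cosθ = 1.07×10⁶·cos41° ≈ 8.075×10⁵ m/s.
T = 2πm/(|q|B) = 2π(4.65×10⁻²⁶)/((4.806×10⁻¹⁹)(1.05×10⁻³)) ≈ 5.790×10⁻⁴ s.
pitch = v∥ T = (8.075×10⁵)(5.790×10⁻⁴) ≈ 468 m.

p ≈ 468 m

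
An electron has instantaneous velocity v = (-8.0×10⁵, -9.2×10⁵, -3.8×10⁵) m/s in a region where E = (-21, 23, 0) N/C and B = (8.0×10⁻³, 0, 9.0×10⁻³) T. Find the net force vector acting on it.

F ≈ (1.33×10⁻¹⁵, -6.70×10⁻¹⁶, -1.18×10⁻¹⁵) N

v×B = (-8280, 4160, 7360) N/C.
E + v×B = (-8300, 4180, 7360) N/C.
F = q(E + v×B) = (−1.602×10⁻¹⁹ C)·(-8300, 4180, 7360) = (1.33×10⁻¹⁵, -6.70×10⁻¹⁶, -1.18×10⁻¹⁵) N.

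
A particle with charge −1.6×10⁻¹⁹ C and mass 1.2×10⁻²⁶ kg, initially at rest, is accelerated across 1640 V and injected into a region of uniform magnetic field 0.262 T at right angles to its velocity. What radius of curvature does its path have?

Acceleration: |q|V = ½mv² ⇒ v = √(2|q|V/m) = √(2·1.6×10⁻¹⁹·1640/1.2×10⁻²⁶) ≈ 2.091×10⁵ m/s.
In the field: r = mv/(|q|B) = (1.2×10⁻²⁶)(2.091×10⁵)/((1.6×10⁻¹⁹)(0.262)) ≈ 0.0599 m.

r ≈ 0.0599 m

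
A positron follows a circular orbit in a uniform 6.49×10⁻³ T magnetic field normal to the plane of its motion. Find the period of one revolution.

The cyclotron period depends only on m, q, B: T = 2πm/(|q|B).
T = 2π(9.109×10⁻³¹)/((1.602×10⁻¹⁹)(6.49×10⁻³)) ≈ 5.50×10⁻⁹ s.

T ≈ 5.50×10⁻⁹ s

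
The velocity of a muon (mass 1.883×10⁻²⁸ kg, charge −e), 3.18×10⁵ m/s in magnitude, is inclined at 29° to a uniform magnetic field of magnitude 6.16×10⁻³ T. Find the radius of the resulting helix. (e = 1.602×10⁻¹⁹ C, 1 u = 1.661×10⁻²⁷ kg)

r ≈ 0.0294 m

v⊥ = v sinθ = 3.18×10⁵·sin29° ≈ 1.542×10⁵ m/s.
r = m v⊥/(|q|B) = (1.883×10⁻²⁸)(1.542×10⁵)/((1.602×10⁻¹⁹)(6.16×10⁻³)) ≈ 0.0294 m.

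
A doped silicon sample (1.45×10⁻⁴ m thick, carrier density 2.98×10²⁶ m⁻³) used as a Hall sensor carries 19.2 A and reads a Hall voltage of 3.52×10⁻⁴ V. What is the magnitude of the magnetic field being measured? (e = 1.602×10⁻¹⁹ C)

B ≈ 0.127 T

From V_H = IB/(n e t), B = V_H n e t / I.
B = (3.52×10⁻⁴)(2.98×10²⁶)(1.602×10⁻¹⁹)(1.45×10⁻⁴)/19.2 ≈ 0.127 T.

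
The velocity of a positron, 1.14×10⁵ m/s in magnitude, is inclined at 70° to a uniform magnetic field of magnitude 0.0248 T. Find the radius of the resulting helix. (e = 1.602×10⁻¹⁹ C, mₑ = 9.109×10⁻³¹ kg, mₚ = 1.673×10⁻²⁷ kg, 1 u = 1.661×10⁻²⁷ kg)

r ≈ 2.46×10⁻⁵ m

v⊥ = v sinθ = 1.14×10⁵·sin70° ≈ 1.071×10⁵ m/s.
r = m v⊥/(|q|B) = (9.109×10⁻³¹)(1.071×10⁵)/((1.602×10⁻¹⁹)(0.0248)) ≈ 2.46×10⁻⁵ m.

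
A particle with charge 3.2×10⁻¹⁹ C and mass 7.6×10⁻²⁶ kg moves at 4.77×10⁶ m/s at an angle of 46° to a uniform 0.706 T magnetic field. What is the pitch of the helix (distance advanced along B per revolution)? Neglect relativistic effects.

p ≈ 7.00 m

v∥ = v cosθ = 4.77×10⁶·cos46° ≈ 3.314×10⁶ m/s.
T = 2πm/(|q|B) = 2π(7.6×10⁻²⁶)/((3.2×10⁻¹⁹)(0.706)) ≈ 2.114×10⁻⁶ s.
pitch = v∥ T = (3.314×10⁶)(2.114×10⁻⁶) ≈ 7.00 m.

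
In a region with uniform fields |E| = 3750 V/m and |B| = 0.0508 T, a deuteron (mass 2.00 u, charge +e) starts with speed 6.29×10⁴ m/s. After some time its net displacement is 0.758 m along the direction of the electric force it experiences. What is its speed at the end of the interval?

B does no work; ΔKE = |q|E d.
½mv_f² = ½mv₀² + |q|Ed = ½(3.322×10⁻²⁷)(6.29×10⁴)² + (1.602×10⁻¹⁹)(3750)(0.758) ≈ 6.572×10⁻¹⁸ J + 4.554×10⁻¹⁶ J ≈ 4.619×10⁻¹⁶ J.
v_f = √(2·4.619×10⁻¹⁶/3.322×10⁻²⁷) ≈ 5.27×10⁵ m/s.

v_f ≈ 5.27×10⁵ m/s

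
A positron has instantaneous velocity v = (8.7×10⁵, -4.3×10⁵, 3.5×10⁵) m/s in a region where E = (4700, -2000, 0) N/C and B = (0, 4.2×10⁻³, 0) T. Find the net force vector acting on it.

F ≈ (5.17×10⁻¹⁶, -3.20×10⁻¹⁶, 5.85×10⁻¹⁶) N

v×B = (-1470, 0, 3650) N/C.
E + v×B = (3230, -2000, 3650) N/C.
F = q(E + v×B) = (1.602×10⁻¹⁹ C)·(3230, -2000, 3650) = (5.17×10⁻¹⁶, -3.20×10⁻¹⁶, 5.85×10⁻¹⁶) N.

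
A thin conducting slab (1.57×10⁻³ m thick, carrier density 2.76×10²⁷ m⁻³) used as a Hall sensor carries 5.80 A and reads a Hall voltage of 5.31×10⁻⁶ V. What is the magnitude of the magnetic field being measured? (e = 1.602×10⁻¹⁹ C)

From V_H = IB/(n e t), B = V_H n e t / I.
B = (5.31×10⁻⁶)(2.76×10²⁷)(1.602×10⁻¹⁹)(1.57×10⁻³)/5.80 ≈ 0.636 T.

B ≈ 0.636 T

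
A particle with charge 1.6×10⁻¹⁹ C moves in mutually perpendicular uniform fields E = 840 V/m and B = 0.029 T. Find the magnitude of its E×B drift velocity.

The E×B drift speed is v_d = E/B.
v_d = 840/0.029 = 2.9×10⁴ m/s.

v_d ≈ 2.9×10⁴ m/s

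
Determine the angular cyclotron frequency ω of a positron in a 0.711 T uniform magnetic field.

ω = |q|B/m.
ω = (1.602×10⁻¹⁹)(0.711)/9.109×10⁻³¹ ≈ 1.25×10¹¹ rad/s.

ω ≈ 1.25×10¹¹ rad/s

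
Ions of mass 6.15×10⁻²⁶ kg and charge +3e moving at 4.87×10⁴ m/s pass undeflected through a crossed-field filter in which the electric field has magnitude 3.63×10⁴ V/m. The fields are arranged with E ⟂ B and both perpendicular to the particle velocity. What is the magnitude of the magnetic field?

Balance of forces in the selector: qE = qvB ⇒ B = E/v.
B = 3.63×10⁴/4.87×10⁴ = 0.745 T.

B = 0.745 T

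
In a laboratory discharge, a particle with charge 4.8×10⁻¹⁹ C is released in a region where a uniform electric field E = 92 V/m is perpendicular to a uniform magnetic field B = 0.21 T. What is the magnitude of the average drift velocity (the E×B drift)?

In crossed fields the guiding centre drifts at v_d = |E×B|/B² = E/B, independent of charge and mass.
v_d = 92/0.21 = 440 m/s.

v_d ≈ 440 m/s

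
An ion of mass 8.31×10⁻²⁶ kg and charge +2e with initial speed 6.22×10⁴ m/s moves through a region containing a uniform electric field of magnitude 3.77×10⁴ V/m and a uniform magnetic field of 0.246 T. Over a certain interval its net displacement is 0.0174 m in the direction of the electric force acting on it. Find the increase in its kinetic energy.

ΔKE ≈ 2.10×10⁻¹⁶ J

The magnetic force is always ⟂ v and does no work; only the electric force changes KE.
ΔKE = F_E · d = |q|E d = (3.204×10⁻¹⁹)(3.77×10⁴)(0.0174) ≈ 2.10×10⁻¹⁶ J.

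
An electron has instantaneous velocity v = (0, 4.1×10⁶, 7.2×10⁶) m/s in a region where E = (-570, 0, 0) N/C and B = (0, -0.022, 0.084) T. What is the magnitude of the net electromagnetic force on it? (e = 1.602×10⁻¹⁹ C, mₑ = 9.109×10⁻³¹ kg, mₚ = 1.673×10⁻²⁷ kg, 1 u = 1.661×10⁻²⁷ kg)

|F| ≈ 8.05×10⁻¹⁴ N

v×B = (5.03×10⁵, 0, 0) N/C.
E + v×B = (5.02×10⁵, 0, 0) N/C.
F = q(E + v×B) = (−1.602×10⁻¹⁹ C)·(5.02×10⁵, 0, 0) = (-8.05×10⁻¹⁴, 0, 0) N.
|F| = 8.05×10⁻¹⁴ N.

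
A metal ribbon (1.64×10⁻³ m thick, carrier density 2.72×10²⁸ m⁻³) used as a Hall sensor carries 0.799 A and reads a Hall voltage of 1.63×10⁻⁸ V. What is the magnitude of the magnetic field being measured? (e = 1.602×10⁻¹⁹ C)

From V_H = IB/(n e t), B = V_H n e t / I.
B = (1.63×10⁻⁸)(2.72×10²⁸)(1.602×10⁻¹⁹)(1.64×10⁻³)/0.799 ≈ 0.146 T.

B ≈ 0.146 T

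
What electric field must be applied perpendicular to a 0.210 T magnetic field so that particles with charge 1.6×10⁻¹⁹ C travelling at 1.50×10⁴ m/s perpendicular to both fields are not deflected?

For straight-line motion qE = qvB, so E = vB.
E = 1.50×10⁴ × 0.210 = 3150 V/m.

E = 3150 V/m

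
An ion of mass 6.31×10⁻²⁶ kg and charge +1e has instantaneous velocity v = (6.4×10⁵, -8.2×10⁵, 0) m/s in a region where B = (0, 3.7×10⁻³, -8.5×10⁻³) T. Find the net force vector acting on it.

v×B = (6970, 5440, 2370) N/C.
F = q v×B = (1.602×10⁻¹⁹ C)·(6970, 5440, 2370) = (1.12×10⁻¹⁵, 8.71×10⁻¹⁶, 3.79×10⁻¹⁶) N.

F ≈ (1.12×10⁻¹⁵, 8.71×10⁻¹⁶, 3.79×10⁻¹⁶) N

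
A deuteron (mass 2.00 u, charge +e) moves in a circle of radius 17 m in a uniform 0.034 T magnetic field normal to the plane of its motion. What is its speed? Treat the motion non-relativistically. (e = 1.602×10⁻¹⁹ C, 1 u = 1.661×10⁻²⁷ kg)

From |q|vB = mv²/r, v = |q|Br/m.
v = (1.602×10⁻¹⁹)(0.034)(17)/3.322×10⁻²⁷ ≈ 2.8×10⁷ m/s.

v ≈ 2.8×10⁷ m/s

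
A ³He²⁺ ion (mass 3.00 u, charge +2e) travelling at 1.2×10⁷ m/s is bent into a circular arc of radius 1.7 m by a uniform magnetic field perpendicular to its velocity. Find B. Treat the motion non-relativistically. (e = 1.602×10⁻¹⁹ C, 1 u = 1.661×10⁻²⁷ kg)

B ≈ 0.11 T

From |q|vB = mv²/r, B = mv/(|q|r).
B = (4.983×10⁻²⁷)(1.2×10⁷)/((3.204×10⁻¹⁹)(1.7)) ≈ 0.11 T.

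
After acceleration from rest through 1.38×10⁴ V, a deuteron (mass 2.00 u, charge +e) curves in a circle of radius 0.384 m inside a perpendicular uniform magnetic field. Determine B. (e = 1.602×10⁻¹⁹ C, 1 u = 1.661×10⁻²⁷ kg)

B ≈ 0.0623 T

v = √(2|q|V/m) = √(2·1.602×10⁻¹⁹·1.38×10⁴/3.322×10⁻²⁷) ≈ 1.154×10⁶ m/s.
B = mv/(|q|r) = (3.322×10⁻²⁷)(1.154×10⁶)/((1.602×10⁻¹⁹)(0.384)) ≈ 0.0623 T.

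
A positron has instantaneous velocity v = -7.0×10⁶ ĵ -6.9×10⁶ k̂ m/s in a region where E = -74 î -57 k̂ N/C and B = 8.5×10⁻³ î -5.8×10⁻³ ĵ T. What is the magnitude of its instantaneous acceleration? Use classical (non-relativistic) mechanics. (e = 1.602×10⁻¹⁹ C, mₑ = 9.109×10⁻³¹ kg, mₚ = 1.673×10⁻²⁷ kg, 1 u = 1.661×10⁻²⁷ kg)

v×B = (-4.00×10⁴, -5.87×10⁴, 5.95×10⁴) N/C.
E + v×B = (-4.01×10⁴, -5.87×10⁴, 5.94×10⁴) N/C.
F = q(E + v×B) = (1.602×10⁻¹⁹ C)·(-4.01×10⁴, -5.87×10⁴, 5.94×10⁴) = (-6.42×10⁻¹⁵, -9.40×10⁻¹⁵, 9.52×10⁻¹⁵) N.
|a| = |F|/m = 1.484×10⁻¹⁴/9.109×10⁻³¹ ≈ 1.63×10¹⁶ m/s².

|a| ≈ 1.63×10¹⁶ m/s²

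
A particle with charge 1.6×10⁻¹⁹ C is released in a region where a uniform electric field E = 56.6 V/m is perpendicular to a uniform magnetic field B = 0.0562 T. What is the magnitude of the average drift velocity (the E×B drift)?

v_d ≈ 1010 m/s

The steady drift has the magnetic force balancing the electric force, so v_d = E/B.
v_d = 56.6/0.0562 = 1010 m/s.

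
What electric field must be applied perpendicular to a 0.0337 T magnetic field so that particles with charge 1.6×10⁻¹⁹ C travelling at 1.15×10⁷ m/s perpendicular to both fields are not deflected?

E = 3.88×10⁵ V/m

For straight-line motion qE = qvB, so E = vB.
E = 1.15×10⁷ × 0.0337 = 3.88×10⁵ V/m.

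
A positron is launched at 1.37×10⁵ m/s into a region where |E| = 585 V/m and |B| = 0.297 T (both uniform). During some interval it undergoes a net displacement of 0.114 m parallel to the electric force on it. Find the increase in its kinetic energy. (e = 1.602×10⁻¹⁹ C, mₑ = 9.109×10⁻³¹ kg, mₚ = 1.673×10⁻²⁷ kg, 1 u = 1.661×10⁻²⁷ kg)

The magnetic force is always ⟂ v and does no work; only the electric force changes KE.
ΔKE = F_E · d = |q|E d = (1.602×10⁻¹⁹)(585)(0.114) ≈ 1.07×10⁻¹⁷ J.

ΔKE ≈ 1.07×10⁻¹⁷ J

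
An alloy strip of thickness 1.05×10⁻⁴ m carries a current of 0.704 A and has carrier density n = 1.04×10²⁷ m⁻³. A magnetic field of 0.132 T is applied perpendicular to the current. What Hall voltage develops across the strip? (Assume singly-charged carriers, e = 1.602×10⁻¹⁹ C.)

V_H ≈ 5.31×10⁻⁶ V

V_H = IB/(n e t).
V_H = (0.704)(0.132)/((1.04×10²⁷)(1.602×10⁻¹⁹)(1.05×10⁻⁴)) ≈ 5.31×10⁻⁶ V.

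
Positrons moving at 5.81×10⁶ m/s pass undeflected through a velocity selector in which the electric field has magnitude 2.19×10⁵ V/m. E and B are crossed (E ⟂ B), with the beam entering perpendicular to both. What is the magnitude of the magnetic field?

Balance of forces in the selector: qE = qvB ⇒ B = E/v.
B = 2.19×10⁵/5.81×10⁶ = 0.0377 T.

B = 0.0377 T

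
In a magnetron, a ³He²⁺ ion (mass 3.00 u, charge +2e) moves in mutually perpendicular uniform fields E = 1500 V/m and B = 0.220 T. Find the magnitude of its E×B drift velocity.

The steady drift has the magnetic force balancing the electric force, so v_d = E/B.
v_d = 1500/0.220 = 6820 m/s.

v_d ≈ 6820 m/s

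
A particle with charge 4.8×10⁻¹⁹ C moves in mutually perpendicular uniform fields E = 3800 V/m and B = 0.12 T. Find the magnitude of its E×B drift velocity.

v_d ≈ 3.2×10⁴ m/s

The E×B drift speed is v_d = E/B.
v_d = 3800/0.12 = 3.2×10⁴ m/s.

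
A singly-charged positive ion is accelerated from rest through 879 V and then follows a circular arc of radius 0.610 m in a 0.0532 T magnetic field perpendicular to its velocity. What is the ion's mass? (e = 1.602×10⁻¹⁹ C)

m ≈ 9.60×10⁻²⁶ kg

Combine |q|V = ½mv² and r = mv/(|q|B): eliminate v to get m = qB²r²/(2V).
m = (1.602×10⁻¹⁹)(0.0532)²(0.610)²/(2·879) ≈ 9.60×10⁻²⁶ kg.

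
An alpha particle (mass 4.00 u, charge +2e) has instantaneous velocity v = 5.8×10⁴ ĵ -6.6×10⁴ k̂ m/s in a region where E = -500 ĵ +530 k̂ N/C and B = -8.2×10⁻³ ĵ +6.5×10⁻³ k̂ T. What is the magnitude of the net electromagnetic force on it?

v×B = (-164, 0, 0) N/C.
E + v×B = (-164, -500, 530) N/C.
F = q(E + v×B) = (3.204×10⁻¹⁹ C)·(-164, -500, 530) = (-5.26×10⁻¹⁷, -1.60×10⁻¹⁶, 1.70×10⁻¹⁶) N.
|F| = 2.39×10⁻¹⁶ N.

|F| ≈ 2.39×10⁻¹⁶ N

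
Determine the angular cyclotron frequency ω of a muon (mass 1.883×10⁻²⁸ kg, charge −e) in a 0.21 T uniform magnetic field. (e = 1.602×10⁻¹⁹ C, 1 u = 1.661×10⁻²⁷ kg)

ω = |q|B/m.
ω = (1.602×10⁻¹⁹)(0.21)/1.883×10⁻²⁸ ≈ 1.8×10⁸ rad/s.

ω ≈ 1.8×10⁸ rad/s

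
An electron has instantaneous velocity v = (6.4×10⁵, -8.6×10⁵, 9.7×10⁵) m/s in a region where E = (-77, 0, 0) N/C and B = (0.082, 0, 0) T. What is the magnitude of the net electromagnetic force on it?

v×B = (0, 7.95×10⁴, 7.05×10⁴) N/C.
E + v×B = (-77.0, 7.95×10⁴, 7.05×10⁴) N/C.
F = q(E + v×B) = (−1.602×10⁻¹⁹ C)·(-77.0, 7.95×10⁴, 7.05×10⁴) = (1.23×10⁻¹⁷, -1.27×10⁻¹⁴, -1.13×10⁻¹⁴) N.
|F| = 1.70×10⁻¹⁴ N.

|F| ≈ 1.70×10⁻¹⁴ N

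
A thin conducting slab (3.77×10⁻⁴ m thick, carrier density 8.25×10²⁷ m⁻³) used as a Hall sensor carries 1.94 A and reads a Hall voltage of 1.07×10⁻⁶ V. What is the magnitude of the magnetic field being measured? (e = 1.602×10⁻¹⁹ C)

B ≈ 0.275 T

From V_H = IB/(n e t), B = V_H n e t / I.
B = (1.07×10⁻⁶)(8.25×10²⁷)(1.602×10⁻¹⁹)(3.77×10⁻⁴)/1.94 ≈ 0.275 T.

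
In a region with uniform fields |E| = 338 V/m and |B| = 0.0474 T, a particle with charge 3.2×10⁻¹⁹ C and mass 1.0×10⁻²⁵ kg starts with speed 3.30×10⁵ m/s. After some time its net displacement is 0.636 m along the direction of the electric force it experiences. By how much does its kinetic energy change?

ΔKE ≈ 6.88×10⁻¹⁷ J

The magnetic force is always ⟂ v and does no work; only the electric force changes KE.
ΔKE = F_E · d = |q|E d = (3.2×10⁻¹⁹)(338)(0.636) ≈ 6.88×10⁻¹⁷ J.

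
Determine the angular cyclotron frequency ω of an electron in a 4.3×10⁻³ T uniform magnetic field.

ω ≈ 7.6×10⁸ rad/s

ω = |q|B/m.
ω = (1.602×10⁻¹⁹)(4.3×10⁻³)/9.109×10⁻³¹ ≈ 7.6×10⁸ rad/s.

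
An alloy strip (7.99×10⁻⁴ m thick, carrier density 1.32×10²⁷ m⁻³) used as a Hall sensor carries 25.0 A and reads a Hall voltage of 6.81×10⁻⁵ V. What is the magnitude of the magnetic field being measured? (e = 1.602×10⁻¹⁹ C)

B ≈ 0.460 T

From V_H = IB/(n e t), B = V_H n e t / I.
B = (6.81×10⁻⁵)(1.32×10²⁷)(1.602×10⁻¹⁹)(7.99×10⁻⁴)/25.0 ≈ 0.460 T.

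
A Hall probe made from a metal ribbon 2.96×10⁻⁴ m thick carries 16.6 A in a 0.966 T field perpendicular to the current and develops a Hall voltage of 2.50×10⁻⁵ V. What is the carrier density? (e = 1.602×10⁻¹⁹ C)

n ≈ 1.35×10²⁸ m⁻³

From V_H = IB/(n e t), n = IB/(V_H e t).
n = (16.6)(0.966)/((2.50×10⁻⁵)(1.602×10⁻¹⁹)(2.96×10⁻⁴)) ≈ 1.35×10²⁸ m⁻³.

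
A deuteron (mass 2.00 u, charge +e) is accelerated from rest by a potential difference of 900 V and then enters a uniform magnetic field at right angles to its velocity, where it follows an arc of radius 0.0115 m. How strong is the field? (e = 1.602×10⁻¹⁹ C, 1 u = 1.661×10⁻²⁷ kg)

B ≈ 0.531 T

v = √(2|q|V/m) = √(2·1.602×10⁻¹⁹·900/3.322×10⁻²⁷) ≈ 2.946×10⁵ m/s.
B = mv/(|q|r) = (3.322×10⁻²⁷)(2.946×10⁵)/((1.602×10⁻¹⁹)(0.0115)) ≈ 0.531 T.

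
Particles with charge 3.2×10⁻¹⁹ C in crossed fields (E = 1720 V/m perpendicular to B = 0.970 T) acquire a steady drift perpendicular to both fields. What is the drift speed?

In crossed fields the guiding centre drifts at v_d = |E×B|/B² = E/B, independent of charge and mass.
v_d = 1720/0.970 = 1770 m/s.

v_d ≈ 1770 m/s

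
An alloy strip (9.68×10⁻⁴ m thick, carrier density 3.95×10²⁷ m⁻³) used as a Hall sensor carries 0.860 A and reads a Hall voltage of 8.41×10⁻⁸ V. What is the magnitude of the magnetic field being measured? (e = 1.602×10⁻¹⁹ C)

B ≈ 0.0599 T

From V_H = IB/(n e t), B = V_H n e t / I.
B = (8.41×10⁻⁸)(3.95×10²⁷)(1.602×10⁻¹⁹)(9.68×10⁻⁴)/0.860 ≈ 0.0599 T.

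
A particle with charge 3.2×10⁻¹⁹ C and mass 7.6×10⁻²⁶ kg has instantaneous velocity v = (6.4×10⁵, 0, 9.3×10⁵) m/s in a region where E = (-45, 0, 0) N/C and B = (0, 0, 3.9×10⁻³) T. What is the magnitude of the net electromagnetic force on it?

v×B = (0, -2500, 0) N/C.
E + v×B = (-45.0, -2500, 0) N/C.
F = q(E + v×B) = (3.2×10⁻¹⁹ C)·(-45.0, -2500, 0) = (-1.44×10⁻¹⁷, -7.99×10⁻¹⁶, 0) N.
|F| = 7.99×10⁻¹⁶ N.

|F| ≈ 7.99×10⁻¹⁶ N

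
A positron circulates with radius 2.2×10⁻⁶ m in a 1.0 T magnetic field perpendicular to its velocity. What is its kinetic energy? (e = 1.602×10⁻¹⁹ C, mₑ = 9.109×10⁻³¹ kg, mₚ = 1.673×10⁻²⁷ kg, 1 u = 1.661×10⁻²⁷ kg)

KE ≈ 0.43 eV

v = |q|Br/m, then KE = ½mv² = (qBr)²/(2m).
v = (1.602×10⁻¹⁹)(1.0)(2.2×10⁻⁶)/9.109×10⁻³¹ ≈ 3.869×10⁵ m/s.
KE = ½(9.109×10⁻³¹)(3.869×10⁵)² ≈ 6.8×10⁻²⁰ J = 0.43 eV.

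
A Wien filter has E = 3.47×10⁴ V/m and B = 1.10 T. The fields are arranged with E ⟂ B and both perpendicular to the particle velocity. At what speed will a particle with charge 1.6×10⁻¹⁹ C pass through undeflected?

v = 3.15×10⁴ m/s

For undeflected motion the electric and magnetic forces balance: qE = qvB.
v = E/B = 3.47×10⁴/1.10 = 3.15×10⁴ m/s.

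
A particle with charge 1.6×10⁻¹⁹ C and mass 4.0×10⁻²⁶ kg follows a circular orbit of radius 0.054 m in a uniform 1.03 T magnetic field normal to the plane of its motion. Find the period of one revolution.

The cyclotron period depends only on m, q, B: T = 2πm/(|q|B).
T = 2π(4.0×10⁻²⁶)/((1.6×10⁻¹⁹)(1.03)) ≈ 1.53×10⁻⁶ s.

T ≈ 1.53×10⁻⁶ s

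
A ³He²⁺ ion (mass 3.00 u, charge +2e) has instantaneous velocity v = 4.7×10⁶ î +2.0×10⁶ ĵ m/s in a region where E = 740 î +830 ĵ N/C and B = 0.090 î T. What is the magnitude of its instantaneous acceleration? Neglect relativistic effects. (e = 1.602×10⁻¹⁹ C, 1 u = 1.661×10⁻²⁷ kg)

|a| ≈ 1.16×10¹³ m/s²

v×B = (0, 0, -1.80×10⁵) N/C.
E + v×B = (740, 830, -1.80×10⁵) N/C.
F = q(E + v×B) = (3.204×10⁻¹⁹ C)·(740, 830, -1.80×10⁵) = (2.37×10⁻¹⁶, 2.66×10⁻¹⁶, -5.77×10⁻¹⁴) N.
|a| = |F|/m = 5.767×10⁻¹⁴/4.983×10⁻²⁷ ≈ 1.16×10¹³ m/s².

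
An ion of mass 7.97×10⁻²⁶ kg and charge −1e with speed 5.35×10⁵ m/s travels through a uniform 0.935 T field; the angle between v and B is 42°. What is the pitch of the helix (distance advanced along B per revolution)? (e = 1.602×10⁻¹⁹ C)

v∥ = v cosθ = 5.35×10⁵·cos42° ≈ 3.976×10⁵ m/s.
T = 2πm/(|q|B) = 2π(7.97×10⁻²⁶)/((1.602×10⁻¹⁹)(0.935)) ≈ 3.343×10⁻⁶ s.
pitch = v∥ T = (3.976×10⁵)(3.343×10⁻⁶) ≈ 1.33 m.

p ≈ 1.33 m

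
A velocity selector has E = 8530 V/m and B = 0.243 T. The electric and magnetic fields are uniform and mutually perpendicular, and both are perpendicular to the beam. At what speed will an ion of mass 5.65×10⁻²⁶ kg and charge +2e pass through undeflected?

v = 3.51×10⁴ m/s

For undeflected motion the electric and magnetic forces balance: qE = qvB.
v = E/B = 8530/0.243 = 3.51×10⁴ m/s.
The result is independent of the particle's charge and mass.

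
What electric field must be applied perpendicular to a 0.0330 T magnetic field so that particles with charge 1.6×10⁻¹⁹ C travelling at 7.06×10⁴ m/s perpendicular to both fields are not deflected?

E = 2330 V/m

For straight-line motion qE = qvB, so E = vB.
E = 7.06×10⁴ × 0.0330 = 2330 V/m.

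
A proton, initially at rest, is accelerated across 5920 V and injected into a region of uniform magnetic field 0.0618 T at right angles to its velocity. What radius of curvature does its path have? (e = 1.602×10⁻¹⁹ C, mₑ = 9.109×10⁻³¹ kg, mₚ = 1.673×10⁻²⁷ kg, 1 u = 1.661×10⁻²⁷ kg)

r ≈ 0.180 m

Acceleration: |q|V = ½mv² ⇒ v = √(2|q|V/m) = √(2·1.602×10⁻¹⁹·5920/1.673×10⁻²⁷) ≈ 1.065×10⁶ m/s.
In the field: r = mv/(|q|B) = (1.673×10⁻²⁷)(1.065×10⁶)/((1.602×10⁻¹⁹)(0.0618)) ≈ 0.180 m.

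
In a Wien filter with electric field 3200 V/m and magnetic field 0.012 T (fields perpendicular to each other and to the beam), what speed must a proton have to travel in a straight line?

For undeflected motion the electric and magnetic forces balance: qE = qvB.
v = E/B = 3200/0.012 = 2.7×10⁵ m/s.

v = 2.7×10⁵ m/s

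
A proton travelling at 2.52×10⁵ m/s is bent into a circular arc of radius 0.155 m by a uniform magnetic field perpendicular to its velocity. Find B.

From |q|vB = mv²/r, B = mv/(|q|r).
B = (1.673×10⁻²⁷)(2.52×10⁵)/((1.602×10⁻¹⁹)(0.155)) ≈ 0.0170 T.

B ≈ 0.0170 T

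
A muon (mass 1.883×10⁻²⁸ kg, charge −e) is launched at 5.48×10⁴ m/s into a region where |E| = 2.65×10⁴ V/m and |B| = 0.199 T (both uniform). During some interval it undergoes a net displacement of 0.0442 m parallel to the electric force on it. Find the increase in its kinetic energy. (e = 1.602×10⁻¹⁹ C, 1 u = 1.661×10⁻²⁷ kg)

The magnetic force is always ⟂ v and does no work; only the electric force changes KE.
ΔKE = F_E · d = |q|E d = (1.602×10⁻¹⁹)(2.65×10⁴)(0.0442) ≈ 1.88×10⁻¹⁶ J.

ΔKE ≈ 1.88×10⁻¹⁶ J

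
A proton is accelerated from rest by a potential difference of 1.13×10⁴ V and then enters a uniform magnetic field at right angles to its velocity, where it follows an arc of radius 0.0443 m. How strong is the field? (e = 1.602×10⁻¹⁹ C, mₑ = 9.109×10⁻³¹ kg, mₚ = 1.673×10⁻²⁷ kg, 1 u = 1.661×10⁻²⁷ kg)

v = √(2|q|V/m) = √(2·1.602×10⁻¹⁹·1.13×10⁴/1.673×10⁻²⁷) ≈ 1.471×10⁶ m/s.
B = mv/(|q|r) = (1.673×10⁻²⁷)(1.471×10⁶)/((1.602×10⁻¹⁹)(0.0443)) ≈ 0.347 T.

B ≈ 0.347 T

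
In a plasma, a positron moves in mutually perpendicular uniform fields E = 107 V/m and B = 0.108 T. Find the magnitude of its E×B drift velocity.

The steady drift has the magnetic force balancing the electric force, so v_d = E/B.
v_d = 107/0.108 = 991 m/s.

v_d ≈ 991 m/s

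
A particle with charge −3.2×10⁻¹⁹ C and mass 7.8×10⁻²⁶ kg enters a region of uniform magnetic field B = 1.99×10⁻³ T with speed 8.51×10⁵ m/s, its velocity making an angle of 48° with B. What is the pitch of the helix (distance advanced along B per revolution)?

p ≈ 438 m

v∥ = v cosθ = 8.51×10⁵·cos48° ≈ 5.694×10⁵ m/s.
T = 2πm/(|q|B) = 2π(7.8×10⁻²⁶)/((3.2×10⁻¹⁹)(1.99×10⁻³)) ≈ 7.696×10⁻⁴ s.
pitch = v∥ T = (5.694×10⁵)(7.696×10⁻⁴) ≈ 438 m.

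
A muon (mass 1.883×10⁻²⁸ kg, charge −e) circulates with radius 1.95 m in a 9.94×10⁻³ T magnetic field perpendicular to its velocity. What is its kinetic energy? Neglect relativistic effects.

KE ≈ 2.56×10⁻¹⁴ J

v = |q|Br/m, then KE = ½mv² = (qBr)²/(2m).
v = (1.602×10⁻¹⁹)(9.94×10⁻³)(1.95)/1.883×10⁻²⁸ ≈ 1.649×10⁷ m/s.
KE = ½(1.883×10⁻²⁸)(1.649×10⁷)² ≈ 2.56×10⁻¹⁴ J.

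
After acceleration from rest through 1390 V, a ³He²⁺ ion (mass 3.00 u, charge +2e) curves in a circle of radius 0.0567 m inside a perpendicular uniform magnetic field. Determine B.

B ≈ 0.116 T

v = √(2|q|V/m) = √(2·3.204×10⁻¹⁹·1390/4.983×10⁻²⁷) ≈ 4.228×10⁵ m/s.
B = mv/(|q|r) = (4.983×10⁻²⁷)(4.228×10⁵)/((3.204×10⁻¹⁹)(0.0567)) ≈ 0.116 T.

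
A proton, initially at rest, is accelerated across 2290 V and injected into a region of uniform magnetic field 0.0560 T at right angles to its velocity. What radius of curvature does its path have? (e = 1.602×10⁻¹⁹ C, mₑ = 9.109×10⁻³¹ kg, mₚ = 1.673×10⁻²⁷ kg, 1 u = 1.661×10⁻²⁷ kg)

r ≈ 0.123 m

Acceleration: |q|V = ½mv² ⇒ v = √(2|q|V/m) = √(2·1.602×10⁻¹⁹·2290/1.673×10⁻²⁷) ≈ 6.622×10⁵ m/s.
In the field: r = mv/(|q|B) = (1.673×10⁻²⁷)(6.622×10⁵)/((1.602×10⁻¹⁹)(0.0560)) ≈ 0.123 m.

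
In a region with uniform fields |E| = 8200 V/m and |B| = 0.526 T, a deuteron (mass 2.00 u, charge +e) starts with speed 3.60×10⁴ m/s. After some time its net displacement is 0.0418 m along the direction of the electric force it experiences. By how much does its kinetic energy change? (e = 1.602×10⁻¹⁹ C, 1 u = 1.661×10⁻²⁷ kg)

ΔKE ≈ 5.49×10⁻¹⁷ J

The magnetic force is always ⟂ v and does no work; only the electric force changes KE.
ΔKE = F_E · d = |q|E d = (1.602×10⁻¹⁹)(8200)(0.0418) ≈ 5.49×10⁻¹⁷ J.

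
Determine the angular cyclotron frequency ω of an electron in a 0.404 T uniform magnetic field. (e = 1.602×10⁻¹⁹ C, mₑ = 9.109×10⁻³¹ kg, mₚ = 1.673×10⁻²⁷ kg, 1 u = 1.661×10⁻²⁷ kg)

ω = |q|B/m.
ω = (1.602×10⁻¹⁹)(0.404)/9.109×10⁻³¹ ≈ 7.11×10¹⁰ rad/s.

ω ≈ 7.11×10¹⁰ rad/s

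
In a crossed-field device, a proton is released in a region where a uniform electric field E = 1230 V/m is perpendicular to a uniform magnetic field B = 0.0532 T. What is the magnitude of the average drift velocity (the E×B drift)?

In crossed fields the guiding centre drifts at v_d = |E×B|/B² = E/B, independent of charge and mass.
v_d = 1230/0.0532 = 2.31×10⁴ m/s.

v_d ≈ 2.31×10⁴ m/s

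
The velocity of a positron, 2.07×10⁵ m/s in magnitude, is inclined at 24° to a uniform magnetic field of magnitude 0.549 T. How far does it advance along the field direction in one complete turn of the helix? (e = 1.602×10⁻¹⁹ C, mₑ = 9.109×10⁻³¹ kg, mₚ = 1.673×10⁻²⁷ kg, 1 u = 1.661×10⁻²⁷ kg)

v∥ = v cosθ = 2.07×10⁵·cos24° ≈ 1.891×10⁵ m/s.
T = 2πm/(|q|B) = 2π(9.109×10⁻³¹)/((1.602×10⁻¹⁹)(0.549)) ≈ 6.508×10⁻¹¹ s.
pitch = v∥ T = (1.891×10⁵)(6.508×10⁻¹¹) ≈ 1.23×10⁻⁵ m.

p ≈ 1.23×10⁻⁵ m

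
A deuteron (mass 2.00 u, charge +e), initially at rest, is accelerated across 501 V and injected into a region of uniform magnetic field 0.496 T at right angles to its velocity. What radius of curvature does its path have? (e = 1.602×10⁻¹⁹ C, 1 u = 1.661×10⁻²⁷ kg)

r ≈ 9.19×10⁻³ m

Acceleration: |q|V = ½mv² ⇒ v = √(2|q|V/m) = √(2·1.602×10⁻¹⁹·501/3.322×10⁻²⁷) ≈ 2.198×10⁵ m/s.
In the field: r = mv/(|q|B) = (3.322×10⁻²⁷)(2.198×10⁵)/((1.602×10⁻¹⁹)(0.496)) ≈ 9.19×10⁻³ m.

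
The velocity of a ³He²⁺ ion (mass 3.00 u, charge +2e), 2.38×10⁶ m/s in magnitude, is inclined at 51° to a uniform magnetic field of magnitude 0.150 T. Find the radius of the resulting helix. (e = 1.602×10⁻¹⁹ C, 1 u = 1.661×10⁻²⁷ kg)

r ≈ 0.192 m

v⊥ = v sinθ = 2.38×10⁶·sin51° ≈ 1.850×10⁶ m/s.
r = m v⊥/(|q|B) = (4.983×10⁻²⁷)(1.850×10⁶)/((3.204×10⁻¹⁹)(0.150)) ≈ 0.192 m.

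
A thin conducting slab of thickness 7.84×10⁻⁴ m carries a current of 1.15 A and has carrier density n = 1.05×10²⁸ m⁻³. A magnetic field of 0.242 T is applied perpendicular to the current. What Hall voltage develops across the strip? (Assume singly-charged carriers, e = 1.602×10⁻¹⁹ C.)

V_H = IB/(n e t).
V_H = (1.15)(0.242)/((1.05×10²⁸)(1.602×10⁻¹⁹)(7.84×10⁻⁴)) ≈ 2.11×10⁻⁷ V.

V_H ≈ 2.11×10⁻⁷ V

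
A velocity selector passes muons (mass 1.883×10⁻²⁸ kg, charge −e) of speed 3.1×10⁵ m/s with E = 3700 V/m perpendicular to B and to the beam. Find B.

B = 0.012 T

Balance of forces in the selector: qE = qvB ⇒ B = E/v.
B = 3700/3.1×10⁵ = 0.012 T.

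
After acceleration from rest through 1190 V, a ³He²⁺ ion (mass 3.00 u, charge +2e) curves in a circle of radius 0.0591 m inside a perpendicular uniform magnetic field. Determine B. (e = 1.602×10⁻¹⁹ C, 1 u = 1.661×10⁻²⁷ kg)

v = √(2|q|V/m) = √(2·3.204×10⁻¹⁹·1190/4.983×10⁻²⁷) ≈ 3.912×10⁵ m/s.
B = mv/(|q|r) = (4.983×10⁻²⁷)(3.912×10⁵)/((3.204×10⁻¹⁹)(0.0591)) ≈ 0.103 T.

B ≈ 0.103 T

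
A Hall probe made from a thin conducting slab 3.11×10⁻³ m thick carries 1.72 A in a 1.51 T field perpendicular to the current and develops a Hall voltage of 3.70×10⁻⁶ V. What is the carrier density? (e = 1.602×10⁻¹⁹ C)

n ≈ 1.41×10²⁷ m⁻³

From V_H = IB/(n e t), n = IB/(V_H e t).
n = (1.72)(1.51)/((3.70×10⁻⁶)(1.602×10⁻¹⁹)(3.11×10⁻³)) ≈ 1.41×10²⁷ m⁻³.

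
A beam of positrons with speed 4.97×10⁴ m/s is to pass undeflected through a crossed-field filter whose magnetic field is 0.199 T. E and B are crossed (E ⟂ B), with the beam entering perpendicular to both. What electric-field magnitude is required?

E = 9890 V/m

For straight-line motion qE = qvB, so E = vB.
E = 4.97×10⁴ × 0.199 = 9890 V/m.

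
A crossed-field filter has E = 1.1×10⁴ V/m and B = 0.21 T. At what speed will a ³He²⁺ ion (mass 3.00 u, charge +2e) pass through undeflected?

Zero net Lorentz force requires |qE| = |q v×B|, i.e. E = vB.
v = E/B = 1.1×10⁴/0.21 = 5.2×10⁴ m/s.
The result is independent of the particle's charge and mass.

v = 5.2×10⁴ m/s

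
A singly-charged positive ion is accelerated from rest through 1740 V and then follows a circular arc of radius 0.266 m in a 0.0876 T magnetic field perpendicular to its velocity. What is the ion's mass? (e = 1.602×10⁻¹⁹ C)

m ≈ 2.50×10⁻²⁶ kg

Combine |q|V = ½mv² and r = mv/(|q|B): eliminate v to get m = qB²r²/(2V).
m = (1.602×10⁻¹⁹)(0.0876)²(0.266)²/(2·1740) ≈ 2.50×10⁻²⁶ kg.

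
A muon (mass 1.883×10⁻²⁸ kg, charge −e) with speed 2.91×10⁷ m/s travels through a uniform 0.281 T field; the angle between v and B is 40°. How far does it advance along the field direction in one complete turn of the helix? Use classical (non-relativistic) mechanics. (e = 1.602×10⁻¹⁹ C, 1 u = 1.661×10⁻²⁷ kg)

p ≈ 0.586 m

v∥ = v cosθ = 2.91×10⁷·cos40° ≈ 2.229×10⁷ m/s.
T = 2πm/(|q|B) = 2π(1.883×10⁻²⁸)/((1.602×10⁻¹⁹)(0.281)) ≈ 2.628×10⁻⁸ s.
pitch = v∥ T = (2.229×10⁷)(2.628×10⁻⁸) ≈ 0.586 m.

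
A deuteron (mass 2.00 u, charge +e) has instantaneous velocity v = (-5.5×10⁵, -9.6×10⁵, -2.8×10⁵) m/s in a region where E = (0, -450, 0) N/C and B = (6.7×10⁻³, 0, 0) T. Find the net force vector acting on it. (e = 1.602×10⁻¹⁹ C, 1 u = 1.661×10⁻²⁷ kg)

F ≈ (0, -3.73×10⁻¹⁶, 1.03×10⁻¹⁵) N

v×B = (0, -1880, 6430) N/C.
E + v×B = (0, -2330, 6430) N/C.
F = q(E + v×B) = (1.602×10⁻¹⁹ C)·(0, -2330, 6430) = (0, -3.73×10⁻¹⁶, 1.03×10⁻¹⁵) N.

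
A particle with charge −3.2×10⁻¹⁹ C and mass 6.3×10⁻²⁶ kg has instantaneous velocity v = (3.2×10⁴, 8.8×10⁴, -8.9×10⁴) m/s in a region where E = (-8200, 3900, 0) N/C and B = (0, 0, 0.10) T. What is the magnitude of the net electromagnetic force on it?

|F| ≈ 2.95×10⁻¹⁶ N

v×B = (8800, -3200, 0) N/C.
E + v×B = (600, 700, 0) N/C.
F = q(E + v×B) = (−3.2×10⁻¹⁹ C)·(600, 700, 0) = (-1.92×10⁻¹⁶, -2.24×10⁻¹⁶, 0) N.
|F| = 2.95×10⁻¹⁶ N.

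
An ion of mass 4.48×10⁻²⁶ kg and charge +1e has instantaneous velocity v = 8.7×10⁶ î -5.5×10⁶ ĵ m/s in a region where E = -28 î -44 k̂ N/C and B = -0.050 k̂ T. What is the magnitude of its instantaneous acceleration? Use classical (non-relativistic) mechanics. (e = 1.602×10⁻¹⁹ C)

v×B = (2.75×10⁵, 4.35×10⁵, 0) N/C.
E + v×B = (2.75×10⁵, 4.35×10⁵, -44.0) N/C.
F = q(E + v×B) = (1.602×10⁻¹⁹ C)·(2.75×10⁵, 4.35×10⁵, -44.0) = (4.41×10⁻¹⁴, 6.97×10⁻¹⁴, -7.05×10⁻¹⁸) N.
|a| = |F|/m = 8.244×10⁻¹⁴/4.48×10⁻²⁶ ≈ 1.84×10¹² m/s².

|a| ≈ 1.84×10¹² m/s²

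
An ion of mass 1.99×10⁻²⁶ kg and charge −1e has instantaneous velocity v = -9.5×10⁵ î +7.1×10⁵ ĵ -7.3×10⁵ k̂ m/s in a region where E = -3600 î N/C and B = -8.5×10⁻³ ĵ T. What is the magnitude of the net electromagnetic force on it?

|F| ≈ 2.03×10⁻¹⁵ N

v×B = (-6200, 0, 8080) N/C.
E + v×B = (-9800, 0, 8080) N/C.
F = q(E + v×B) = (−1.602×10⁻¹⁹ C)·(-9800, 0, 8080) = (1.57×10⁻¹⁵, 0, -1.29×10⁻¹⁵) N.
|F| = 2.03×10⁻¹⁵ N.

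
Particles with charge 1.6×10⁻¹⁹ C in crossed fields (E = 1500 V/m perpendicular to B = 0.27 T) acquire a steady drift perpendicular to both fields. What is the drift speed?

The steady drift has the magnetic force balancing the electric force, so v_d = E/B.
v_d = 1500/0.27 = 5600 m/s.

v_d ≈ 5600 m/s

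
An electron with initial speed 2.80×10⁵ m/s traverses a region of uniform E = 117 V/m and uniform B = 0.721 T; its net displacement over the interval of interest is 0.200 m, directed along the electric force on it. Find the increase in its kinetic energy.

The magnetic force is always ⟂ v and does no work; only the electric force changes KE.
ΔKE = F_E · d = |q|E d = (1.602×10⁻¹⁹)(117)(0.200) ≈ 3.75×10⁻¹⁸ J.

ΔKE ≈ 3.75×10⁻¹⁸ J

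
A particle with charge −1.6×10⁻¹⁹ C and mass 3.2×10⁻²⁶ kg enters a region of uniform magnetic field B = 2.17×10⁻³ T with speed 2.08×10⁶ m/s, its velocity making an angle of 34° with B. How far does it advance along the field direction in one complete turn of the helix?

p ≈ 999 m

v∥ = v cosθ = 2.08×10⁶·cos34° ≈ 1.724×10⁶ m/s.
T = 2πm/(|q|B) = 2π(3.2×10⁻²⁶)/((1.6×10⁻¹⁹)(2.17×10⁻³)) ≈ 5.791×10⁻⁴ s.
pitch = v∥ T = (1.724×10⁶)(5.791×10⁻⁴) ≈ 999 m.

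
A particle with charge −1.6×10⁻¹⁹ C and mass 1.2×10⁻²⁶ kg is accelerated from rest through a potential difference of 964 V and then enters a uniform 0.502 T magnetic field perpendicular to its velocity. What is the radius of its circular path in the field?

r ≈ 0.0240 m

Acceleration: |q|V = ½mv² ⇒ v = √(2|q|V/m) = √(2·1.6×10⁻¹⁹·964/1.2×10⁻²⁶) ≈ 1.603×10⁵ m/s.
In the field: r = mv/(|q|B) = (1.2×10⁻²⁶)(1.603×10⁵)/((1.6×10⁻¹⁹)(0.502)) ≈ 0.0240 m.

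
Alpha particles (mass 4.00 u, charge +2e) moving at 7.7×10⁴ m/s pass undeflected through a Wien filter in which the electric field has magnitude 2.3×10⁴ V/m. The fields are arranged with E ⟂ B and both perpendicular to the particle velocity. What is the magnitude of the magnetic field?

Balance of forces in the selector: qE = qvB ⇒ B = E/v.
B = 2.3×10⁴/7.7×10⁴ = 0.30 T.

B = 0.30 T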